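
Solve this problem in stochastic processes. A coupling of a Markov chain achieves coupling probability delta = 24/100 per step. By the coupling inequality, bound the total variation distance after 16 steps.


TV distance bound <= (1-delta)^n
= (1 - 0.2400)^16
= 0.7600^16
= 0.0124

0.0124


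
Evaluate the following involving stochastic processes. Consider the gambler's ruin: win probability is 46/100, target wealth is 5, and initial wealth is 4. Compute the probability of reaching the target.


Gambler's ruin formula:
r = q/p = 0.5400/0.4600 = 1.1739
P(win) = (1 - r^i)/(1 - r^N)
= (1 - 1.1739^4)/(1 - 1.1739^5)
= 0.7313

0.7313


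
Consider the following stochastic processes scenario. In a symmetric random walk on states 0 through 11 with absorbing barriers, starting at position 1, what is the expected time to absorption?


For symmetric RW on 0,...,N with absorbing barriers, E(i) = i*(N-i)
E(1) = 1 * 10 = 10

10


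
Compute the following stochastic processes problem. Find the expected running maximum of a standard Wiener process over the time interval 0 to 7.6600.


E(max B(s)) = sqrt(2t/pi)
= sqrt(2*7.6600/pi)
= sqrt(4.8765)
= 2.2083

2.2083


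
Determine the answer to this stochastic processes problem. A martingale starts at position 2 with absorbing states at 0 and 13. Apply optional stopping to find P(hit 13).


By optional stopping theorem: E(M at tau) = M(0) = 2
P(hit 13)*13 + P(hit 0)*0 = 2
P(hit 13) = (2 - 0)/(13 - 0) = 2/13 = 0.1538

0.1538


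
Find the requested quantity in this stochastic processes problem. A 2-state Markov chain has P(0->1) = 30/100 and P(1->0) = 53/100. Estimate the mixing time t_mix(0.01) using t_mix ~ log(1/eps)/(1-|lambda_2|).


lambda_2 = |1 - p01 - p10| = |1 - 0.3000 - 0.5300| = 0.1700
t_mix ~ log(1/eps)/(1 - |lambda_2|)
= log(100)/(1 - 0.1700) = 4.6052/0.8300
= 5.5484

5.5484


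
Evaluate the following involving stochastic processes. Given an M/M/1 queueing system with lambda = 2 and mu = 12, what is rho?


rho = lambda/mu
= 2/12
= 0.1667

0.1667


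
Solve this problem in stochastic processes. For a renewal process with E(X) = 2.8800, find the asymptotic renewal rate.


Long-run renewal rate = 1/E(X)
= 1/2.8800
= 0.3472

0.3472


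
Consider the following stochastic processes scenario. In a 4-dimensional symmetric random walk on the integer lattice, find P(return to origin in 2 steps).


P(return in 2 steps) = P(reverse first step) = 1/(2d)
= 1/8
= 0.1250

0.1250


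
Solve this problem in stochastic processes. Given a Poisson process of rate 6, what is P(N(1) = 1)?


P(N(t)=k) = (lambda*t)^k * exp(-lambda*t) / k!
lambda*t = 6
= 6^1 * exp(-6) / 1!
= 6 * 0.0025 / 1
= 0.0149

0.0149


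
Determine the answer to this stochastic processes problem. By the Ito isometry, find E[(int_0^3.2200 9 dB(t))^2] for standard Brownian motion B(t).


By Ito isometry: E[(int f dB)^2] = int f^2 dt
= 9^2 * 3.2200
= 81 * 3.2200 = 260.8200

260.8200


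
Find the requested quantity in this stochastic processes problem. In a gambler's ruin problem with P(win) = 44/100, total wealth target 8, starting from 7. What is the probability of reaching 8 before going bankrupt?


Gambler's ruin formula:
r = q/p = 0.5600/0.4400 = 1.2727
P(win) = (1 - r^i)/(1 - r^N)
= (1 - 1.2727^7)/(1 - 1.2727^8)
= 0.7493

0.7493


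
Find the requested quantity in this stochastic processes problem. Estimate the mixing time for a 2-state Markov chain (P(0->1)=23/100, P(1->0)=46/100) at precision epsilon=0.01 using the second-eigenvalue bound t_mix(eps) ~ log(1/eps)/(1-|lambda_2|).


lambda_2 = |1 - p01 - p10| = |1 - 0.2300 - 0.4600| = 0.3100
t_mix ~ log(1/eps)/(1 - |lambda_2|)
= log(100)/(1 - 0.3100) = 4.6052/0.6900
= 6.6742

6.6742


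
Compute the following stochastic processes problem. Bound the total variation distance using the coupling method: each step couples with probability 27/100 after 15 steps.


TV distance bound <= (1-delta)^n
= (1 - 0.2700)^15
= 0.7300^15
= 0.0089

0.0089


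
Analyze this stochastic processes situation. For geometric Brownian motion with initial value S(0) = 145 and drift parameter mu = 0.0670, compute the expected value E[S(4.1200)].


E[S(t)] = S(0) * exp(mu * t)
= 145 * exp(0.0670 * 4.1200)
= 145 * 1.3179
= 191.0956

191.0956


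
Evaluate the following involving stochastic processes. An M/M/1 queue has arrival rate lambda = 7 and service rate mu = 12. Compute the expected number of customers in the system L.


rho = 7/12 = 0.5833
L = rho/(1-rho)
= 0.5833/0.4167
= 1.4000

1.4000


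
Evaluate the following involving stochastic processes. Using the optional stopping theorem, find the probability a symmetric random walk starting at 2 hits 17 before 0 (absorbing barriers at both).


By optional stopping theorem: E(M at tau) = M(0) = 2
P(hit 17)*17 + P(hit 0)*0 = 2
P(hit 17) = (2 - 0)/(17 - 0) = 2/17 = 0.1176

0.1176


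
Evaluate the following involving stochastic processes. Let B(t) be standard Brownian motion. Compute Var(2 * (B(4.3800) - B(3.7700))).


Var(alpha*(B(t)-B(s))) = alpha^2 * (t-s)
= 2^2 * (4.3800 - 3.7700)
= 4 * 0.6100
= 2.4400

2.4400


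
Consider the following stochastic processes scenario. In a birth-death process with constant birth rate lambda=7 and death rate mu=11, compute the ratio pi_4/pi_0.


For birth-death process, pi_n/pi_0 = (lambda/mu)^n
= (7/11)^4
= 0.1640

0.1640


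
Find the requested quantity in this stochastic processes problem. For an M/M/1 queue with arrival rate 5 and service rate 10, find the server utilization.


rho = lambda/mu
= 5/10
= 0.5000

0.5000


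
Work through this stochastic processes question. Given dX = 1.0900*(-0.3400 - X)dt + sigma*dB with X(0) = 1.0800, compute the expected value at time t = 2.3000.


E[X(t)] = mu + (X(0) - mu)*exp(-theta*t)
= -0.3400 + (1.0800 - -0.3400)*exp(-1.0900*2.3000)
= -0.3400 + 1.4200 * 0.0815
= -0.2243

-0.2243


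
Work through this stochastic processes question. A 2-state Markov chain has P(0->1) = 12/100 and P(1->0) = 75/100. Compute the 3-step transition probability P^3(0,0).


Computing P^3 by matrix multiplication.
P = [[0.8800, 0.1200], [0.7500, 0.2500]]
After raising P to the power 3:
P^3(0,0) = 0.8624

0.8624


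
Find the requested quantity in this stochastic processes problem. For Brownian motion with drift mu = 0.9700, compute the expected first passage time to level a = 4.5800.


Expected first passage time = a/mu
= 4.5800/0.9700
= 4.7216

4.7216


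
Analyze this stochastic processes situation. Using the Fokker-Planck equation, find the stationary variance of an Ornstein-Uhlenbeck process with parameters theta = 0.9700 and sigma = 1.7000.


Stationary variance = sigma^2 / (2*theta)
= 1.7000^2 / (2*0.9700)
= 2.8900 / 1.9400
= 1.4897

1.4897


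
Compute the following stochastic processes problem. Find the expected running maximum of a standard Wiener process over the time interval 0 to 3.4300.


E(max B(s)) = sqrt(2t/pi)
= sqrt(2*3.4300/pi)
= sqrt(2.1836)
= 1.4777

1.4777


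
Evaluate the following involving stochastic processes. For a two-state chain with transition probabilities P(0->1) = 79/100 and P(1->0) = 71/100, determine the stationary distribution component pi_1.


Stationary distribution: pi_0 = p10/(p01+p10), pi_1 = p01/(p01+p10)
p01 = 0.7900, p10 = 0.7100
pi_1 = 0.5267

0.5267


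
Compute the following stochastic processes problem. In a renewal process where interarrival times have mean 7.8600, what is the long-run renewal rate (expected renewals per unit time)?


Long-run renewal rate = 1/E(X)
= 1/7.8600
= 0.1272

0.1272


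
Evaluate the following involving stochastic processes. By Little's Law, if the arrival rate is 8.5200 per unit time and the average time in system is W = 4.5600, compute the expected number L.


Little's Law: L = lambda * W
= 8.5200 * 4.5600
= 38.8512

38.8512


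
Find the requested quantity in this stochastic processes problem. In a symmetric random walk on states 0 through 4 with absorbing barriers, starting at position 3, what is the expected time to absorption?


For symmetric RW on 0,...,N with absorbing barriers, E(i) = i*(N-i)
E(3) = 3 * 1 = 3

3


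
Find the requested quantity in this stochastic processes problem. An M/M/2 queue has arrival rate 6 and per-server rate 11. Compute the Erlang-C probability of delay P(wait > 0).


a = lambda/mu = 0.5455
rho = a/c = 0.2727
Erlang-C formula applied:
C(c,a) = 0.1169

0.1169


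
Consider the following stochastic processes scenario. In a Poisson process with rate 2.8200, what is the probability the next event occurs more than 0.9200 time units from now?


P(X > t) = exp(-lambda * t)
= exp(-2.8200 * 0.9200)
= exp(-2.5944) = 0.0747

0.0747


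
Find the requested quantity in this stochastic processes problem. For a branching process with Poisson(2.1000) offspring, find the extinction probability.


Since mu = 2.1000 > 1, extinction prob q < 1.
Solve s = exp(mu*(s-1)) iteratively.
q = 0.1779

0.1779


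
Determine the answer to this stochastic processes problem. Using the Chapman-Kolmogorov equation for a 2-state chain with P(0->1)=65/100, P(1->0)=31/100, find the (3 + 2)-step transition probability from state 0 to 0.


P^5 = P^3 * P^2
Computing via matrix multiplication of the transition matrix.
Entry (0,0) of P^5 = 0.3229

0.3229


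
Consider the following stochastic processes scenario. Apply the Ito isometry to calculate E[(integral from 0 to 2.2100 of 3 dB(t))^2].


By Ito isometry: E[(int f dB)^2] = int f^2 dt
= 3^2 * 2.2100
= 9 * 2.2100 = 19.8900

19.8900


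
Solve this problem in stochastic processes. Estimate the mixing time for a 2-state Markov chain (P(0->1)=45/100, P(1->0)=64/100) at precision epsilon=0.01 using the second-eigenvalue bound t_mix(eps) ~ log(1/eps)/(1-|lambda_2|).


lambda_2 = |1 - p01 - p10| = |1 - 0.4500 - 0.6400| = 0.0900
t_mix ~ log(1/eps)/(1 - |lambda_2|)
= log(100)/(1 - 0.0900) = 4.6052/0.9100
= 5.0606

5.0606


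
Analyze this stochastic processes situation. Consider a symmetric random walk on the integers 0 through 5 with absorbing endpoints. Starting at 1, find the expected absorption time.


For symmetric RW on 0,...,N with absorbing barriers, E(i) = i*(N-i)
E(1) = 1 * 4 = 4

4


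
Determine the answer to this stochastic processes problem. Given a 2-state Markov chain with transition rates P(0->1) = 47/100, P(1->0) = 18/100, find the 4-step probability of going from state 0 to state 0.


Computing P^4 by matrix multiplication.
P = [[0.5300, 0.4700], [0.1800, 0.8200]]
After raising P to the power 4:
P^4(0,0) = 0.2878

0.2878


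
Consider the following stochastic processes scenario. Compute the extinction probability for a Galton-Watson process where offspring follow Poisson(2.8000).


Since mu = 2.8000 > 1, extinction prob q < 1.
Solve s = exp(mu*(s-1)) iteratively.
q = 0.0750

0.0750


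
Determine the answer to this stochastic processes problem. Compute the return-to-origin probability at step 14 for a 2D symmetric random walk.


P = C(14,7)^2 / 4^14
= 3432^2 / 268435456
= 11778624 / 268435456
= 0.0439

0.0439


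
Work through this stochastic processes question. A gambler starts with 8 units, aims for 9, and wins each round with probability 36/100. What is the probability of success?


Gambler's ruin formula:
r = q/p = 0.6400/0.3600 = 1.7778
P(win) = (1 - r^i)/(1 - r^N)
= (1 - 1.7778^8)/(1 - 1.7778^9)
= 0.5600

0.5600


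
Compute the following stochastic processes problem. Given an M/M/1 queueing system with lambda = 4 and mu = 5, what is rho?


rho = lambda/mu
= 4/5
= 0.8000

0.8000


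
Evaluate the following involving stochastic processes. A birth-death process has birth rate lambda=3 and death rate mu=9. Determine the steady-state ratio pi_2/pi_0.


For birth-death process, pi_n/pi_0 = (lambda/mu)^n
= (3/9)^2
= 0.1111

0.1111


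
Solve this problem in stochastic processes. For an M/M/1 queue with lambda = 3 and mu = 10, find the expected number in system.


rho = 3/10 = 0.3000
L = rho/(1-rho)
= 0.3000/0.7000
= 0.4286

0.4286


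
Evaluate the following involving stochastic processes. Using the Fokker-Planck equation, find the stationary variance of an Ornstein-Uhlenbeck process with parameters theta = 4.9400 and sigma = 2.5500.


Stationary variance = sigma^2 / (2*theta)
= 2.5500^2 / (2*4.9400)
= 6.5025 / 9.8800
= 0.6581

0.6581


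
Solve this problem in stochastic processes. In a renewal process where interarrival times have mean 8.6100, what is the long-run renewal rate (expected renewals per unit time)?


Long-run renewal rate = 1/E(X)
= 1/8.6100
= 0.1161

0.1161


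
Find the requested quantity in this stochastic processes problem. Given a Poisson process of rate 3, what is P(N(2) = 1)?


P(N(t)=k) = (lambda*t)^k * exp(-lambda*t) / k!
lambda*t = 6
= 6^1 * exp(-6) / 1!
= 6 * 0.0025 / 1
= 0.0149

0.0149


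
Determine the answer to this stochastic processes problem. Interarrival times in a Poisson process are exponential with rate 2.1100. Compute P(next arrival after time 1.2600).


P(X > t) = exp(-lambda * t)
= exp(-2.1100 * 1.2600)
= exp(-2.6586) = 0.0700

0.0700


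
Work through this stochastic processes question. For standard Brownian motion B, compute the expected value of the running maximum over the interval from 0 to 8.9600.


E(max B(s)) = sqrt(2t/pi)
= sqrt(2*8.9600/pi)
= sqrt(5.7041)
= 2.3883

2.3883


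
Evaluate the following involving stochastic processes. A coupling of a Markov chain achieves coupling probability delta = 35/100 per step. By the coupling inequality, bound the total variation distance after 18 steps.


TV distance bound <= (1-delta)^n
= (1 - 0.3500)^18
= 0.6500^18
= 4.2898e-04

4.2898e-04


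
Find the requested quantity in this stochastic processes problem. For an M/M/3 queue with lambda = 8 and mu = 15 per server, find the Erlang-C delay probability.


a = lambda/mu = 0.5333
rho = a/c = 0.1778
Erlang-C formula applied:
C(c,a) = 0.0180

0.0180


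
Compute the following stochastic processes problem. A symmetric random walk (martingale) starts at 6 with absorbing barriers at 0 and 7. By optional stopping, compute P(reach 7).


By optional stopping theorem: E(M at tau) = M(0) = 6
P(hit 7)*7 + P(hit 0)*0 = 6
P(hit 7) = (6 - 0)/(7 - 0) = 6/7 = 0.8571

0.8571


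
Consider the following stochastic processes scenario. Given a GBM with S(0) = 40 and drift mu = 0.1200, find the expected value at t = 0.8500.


E[S(t)] = S(0) * exp(mu * t)
= 40 * exp(0.1200 * 0.8500)
= 40 * 1.1074
= 44.2953

44.2953


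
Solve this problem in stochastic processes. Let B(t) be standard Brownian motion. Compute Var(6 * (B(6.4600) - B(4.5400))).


Var(alpha*(B(t)-B(s))) = alpha^2 * (t-s)
= 6^2 * (6.4600 - 4.5400)
= 36 * 1.9200
= 69.1200

69.1200


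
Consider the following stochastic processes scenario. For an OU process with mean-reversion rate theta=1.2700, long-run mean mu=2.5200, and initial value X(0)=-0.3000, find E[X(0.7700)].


E[X(t)] = mu + (X(0) - mu)*exp(-theta*t)
= 2.5200 + (-0.3000 - 2.5200)*exp(-1.2700*0.7700)
= 2.5200 + -2.8200 * 0.3761
= 1.4594

1.4594


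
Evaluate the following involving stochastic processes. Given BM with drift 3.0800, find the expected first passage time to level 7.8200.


Expected first passage time = a/mu
= 7.8200/3.0800
= 2.5390

2.5390


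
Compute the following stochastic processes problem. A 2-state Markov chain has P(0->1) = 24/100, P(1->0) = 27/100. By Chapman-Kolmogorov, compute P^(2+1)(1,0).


P^3 = P^2 * P^1
Computing via matrix multiplication of the transition matrix.
Entry (1,0) of P^3 = 0.4671

0.4671


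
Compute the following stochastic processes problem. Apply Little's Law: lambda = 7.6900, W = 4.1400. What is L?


Little's Law: L = lambda * W
= 7.6900 * 4.1400
= 31.8366

31.8366


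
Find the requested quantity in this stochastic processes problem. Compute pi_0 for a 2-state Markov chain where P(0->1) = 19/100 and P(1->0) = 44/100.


Stationary distribution: pi_0 = p10/(p01+p10), pi_1 = p01/(p01+p10)
p01 = 0.1900, p10 = 0.4400
pi_0 = 0.6984

0.6984


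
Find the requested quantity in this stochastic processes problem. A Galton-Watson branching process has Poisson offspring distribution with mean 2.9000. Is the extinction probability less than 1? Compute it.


Since mu = 2.9000 > 1, extinction prob q < 1.
Solve s = exp(mu*(s-1)) iteratively.
q = 0.0668

0.0668


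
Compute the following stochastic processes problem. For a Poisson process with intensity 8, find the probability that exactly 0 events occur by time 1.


P(N(t)=k) = (lambda*t)^k * exp(-lambda*t) / k!
lambda*t = 8
= 8^0 * exp(-8) / 0!
= 1 * 3.3546e-04 / 1
= 3.3546e-04

3.3546e-04


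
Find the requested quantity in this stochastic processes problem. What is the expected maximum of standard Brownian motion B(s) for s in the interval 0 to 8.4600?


E(max B(s)) = sqrt(2t/pi)
= sqrt(2*8.4600/pi)
= sqrt(5.3858)
= 2.3207

2.3207


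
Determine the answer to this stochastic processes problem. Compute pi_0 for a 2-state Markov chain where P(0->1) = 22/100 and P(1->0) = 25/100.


Stationary distribution: pi_0 = p10/(p01+p10), pi_1 = p01/(p01+p10)
p01 = 0.2200, p10 = 0.2500
pi_0 = 0.5319

0.5319


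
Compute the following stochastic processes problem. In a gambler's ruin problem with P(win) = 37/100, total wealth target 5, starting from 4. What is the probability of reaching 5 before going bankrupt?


Gambler's ruin formula:
r = q/p = 0.6300/0.3700 = 1.7027
P(win) = (1 - r^i)/(1 - r^N)
= (1 - 1.7027^4)/(1 - 1.7027^5)
= 0.5563

0.5563


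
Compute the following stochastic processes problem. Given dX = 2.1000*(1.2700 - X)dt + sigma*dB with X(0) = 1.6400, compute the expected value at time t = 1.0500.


E[X(t)] = mu + (X(0) - mu)*exp(-theta*t)
= 1.2700 + (1.6400 - 1.2700)*exp(-2.1000*1.0500)
= 1.2700 + 0.3700 * 0.1103
= 1.3108

1.3108


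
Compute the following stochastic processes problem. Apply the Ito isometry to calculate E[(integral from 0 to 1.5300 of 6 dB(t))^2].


By Ito isometry: E[(int f dB)^2] = int f^2 dt
= 6^2 * 1.5300
= 36 * 1.5300 = 55.0800

55.0800


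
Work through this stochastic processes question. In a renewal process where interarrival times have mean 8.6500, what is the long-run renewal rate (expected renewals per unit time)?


Long-run renewal rate = 1/E(X)
= 1/8.6500
= 0.1156

0.1156


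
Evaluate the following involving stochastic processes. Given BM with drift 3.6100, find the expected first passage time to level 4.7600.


Expected first passage time = a/mu
= 4.7600/3.6100
= 1.3186

1.3186


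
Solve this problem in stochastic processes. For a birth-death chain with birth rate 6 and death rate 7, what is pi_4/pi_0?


For birth-death process, pi_n/pi_0 = (lambda/mu)^n
= (6/7)^4
= 0.5398

0.5398


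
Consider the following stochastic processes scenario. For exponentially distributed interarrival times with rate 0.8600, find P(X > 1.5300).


P(X > t) = exp(-lambda * t)
= exp(-0.8600 * 1.5300)
= exp(-1.3158) = 0.2683

0.2683


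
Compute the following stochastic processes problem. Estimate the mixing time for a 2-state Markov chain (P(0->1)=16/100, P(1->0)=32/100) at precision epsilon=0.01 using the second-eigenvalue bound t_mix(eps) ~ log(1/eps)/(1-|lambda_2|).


lambda_2 = |1 - p01 - p10| = |1 - 0.1600 - 0.3200| = 0.5200
t_mix ~ log(1/eps)/(1 - |lambda_2|)
= log(100)/(1 - 0.5200) = 4.6052/0.4800
= 9.5941

9.5941


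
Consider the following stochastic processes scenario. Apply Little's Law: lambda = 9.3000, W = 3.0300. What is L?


Little's Law: L = lambda * W
= 9.3000 * 3.0300
= 28.1790

28.1790


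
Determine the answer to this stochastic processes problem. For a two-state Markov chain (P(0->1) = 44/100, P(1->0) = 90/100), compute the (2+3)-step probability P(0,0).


P^5 = P^2 * P^3
Computing via matrix multiplication of the transition matrix.
Entry (0,0) of P^5 = 0.6701

0.6701


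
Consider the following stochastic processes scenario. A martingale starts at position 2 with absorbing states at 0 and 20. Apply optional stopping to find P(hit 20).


By optional stopping theorem: E(M at tau) = M(0) = 2
P(hit 20)*20 + P(hit 0)*0 = 2
P(hit 20) = (2 - 0)/(20 - 0) = 1/10 = 0.1000

0.1000


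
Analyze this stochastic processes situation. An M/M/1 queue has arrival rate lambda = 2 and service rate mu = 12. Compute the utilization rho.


rho = lambda/mu
= 2/12
= 0.1667

0.1667


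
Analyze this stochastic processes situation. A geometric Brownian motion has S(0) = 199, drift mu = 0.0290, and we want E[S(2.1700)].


E[S(t)] = S(0) * exp(mu * t)
= 199 * exp(0.0290 * 2.1700)
= 199 * 1.0650
= 211.9255

211.9255


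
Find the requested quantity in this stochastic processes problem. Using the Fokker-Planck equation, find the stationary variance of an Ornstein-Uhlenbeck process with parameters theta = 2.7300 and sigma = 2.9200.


Stationary variance = sigma^2 / (2*theta)
= 2.9200^2 / (2*2.7300)
= 8.5264 / 5.4600
= 1.5616

1.5616


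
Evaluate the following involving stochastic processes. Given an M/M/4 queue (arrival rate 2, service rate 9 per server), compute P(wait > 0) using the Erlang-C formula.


a = lambda/mu = 0.2222
rho = a/c = 0.0556
Erlang-C formula applied:
C(c,a) = 8.6149e-05

8.6149e-05


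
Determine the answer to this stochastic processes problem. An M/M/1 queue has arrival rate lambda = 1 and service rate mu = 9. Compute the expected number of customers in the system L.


rho = 1/9 = 0.1111
L = rho/(1-rho)
= 0.1111/0.8889
= 0.1250

0.1250


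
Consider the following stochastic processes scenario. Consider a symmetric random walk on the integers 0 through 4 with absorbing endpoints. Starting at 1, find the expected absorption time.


For symmetric RW on 0,...,N with absorbing barriers, E(i) = i*(N-i)
E(1) = 1 * 3 = 3

3


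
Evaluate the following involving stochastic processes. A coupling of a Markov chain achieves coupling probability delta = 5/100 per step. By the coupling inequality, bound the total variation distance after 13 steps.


TV distance bound <= (1-delta)^n
= (1 - 0.0500)^13
= 0.9500^13
= 0.5133

0.5133


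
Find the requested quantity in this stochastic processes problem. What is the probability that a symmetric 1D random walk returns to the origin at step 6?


P(S(6) = 0) = C(6,3) / 4^3
= 20 / 64
= 0.3125

0.3125


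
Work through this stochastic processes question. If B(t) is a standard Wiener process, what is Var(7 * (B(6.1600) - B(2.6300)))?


Var(alpha*(B(t)-B(s))) = alpha^2 * (t-s)
= 7^2 * (6.1600 - 2.6300)
= 49 * 3.5300
= 172.9700

172.9700


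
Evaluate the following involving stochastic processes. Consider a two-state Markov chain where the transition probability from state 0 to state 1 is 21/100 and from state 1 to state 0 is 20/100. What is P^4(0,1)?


Computing P^4 by matrix multiplication.
P = [[0.7900, 0.2100], [0.2000, 0.8000]]
After raising P to the power 4:
P^4(0,1) = 0.4501

0.4501


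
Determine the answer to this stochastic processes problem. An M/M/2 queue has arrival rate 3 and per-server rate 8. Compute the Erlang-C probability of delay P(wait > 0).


a = lambda/mu = 0.3750
rho = a/c = 0.1875
Erlang-C formula applied:
C(c,a) = 0.0592

0.0592


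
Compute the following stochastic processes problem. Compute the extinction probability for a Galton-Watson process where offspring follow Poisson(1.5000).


Since mu = 1.5000 > 1, extinction prob q < 1.
Solve s = exp(mu*(s-1)) iteratively.
q = 0.4172

0.4172


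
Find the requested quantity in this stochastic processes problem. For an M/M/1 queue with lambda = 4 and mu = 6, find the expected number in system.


rho = 4/6 = 0.6667
L = rho/(1-rho)
= 0.6667/0.3333
= 2.0000

2.0000


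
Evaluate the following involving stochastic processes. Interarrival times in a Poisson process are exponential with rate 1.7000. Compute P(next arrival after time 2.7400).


P(X > t) = exp(-lambda * t)
= exp(-1.7000 * 2.7400)
= exp(-4.6580) = 0.0095

0.0095


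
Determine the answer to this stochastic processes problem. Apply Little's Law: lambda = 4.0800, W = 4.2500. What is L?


Little's Law: L = lambda * W
= 4.0800 * 4.2500
= 17.3400

17.3400


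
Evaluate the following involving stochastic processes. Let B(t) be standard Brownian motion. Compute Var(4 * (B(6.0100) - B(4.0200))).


Var(alpha*(B(t)-B(s))) = alpha^2 * (t-s)
= 4^2 * (6.0100 - 4.0200)
= 16 * 1.9900
= 31.8400

31.8400


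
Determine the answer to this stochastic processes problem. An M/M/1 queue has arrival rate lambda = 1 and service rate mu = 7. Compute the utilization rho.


rho = lambda/mu
= 1/7
= 0.1429

0.1429


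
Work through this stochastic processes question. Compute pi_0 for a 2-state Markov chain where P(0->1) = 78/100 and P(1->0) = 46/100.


Stationary distribution: pi_0 = p10/(p01+p10), pi_1 = p01/(p01+p10)
p01 = 0.7800, p10 = 0.4600
pi_0 = 0.3710

0.3710


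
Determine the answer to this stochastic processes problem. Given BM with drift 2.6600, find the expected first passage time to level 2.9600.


Expected first passage time = a/mu
= 2.9600/2.6600
= 1.1128

1.1128


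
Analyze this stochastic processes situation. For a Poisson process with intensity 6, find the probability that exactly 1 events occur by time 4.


P(N(t)=k) = (lambda*t)^k * exp(-lambda*t) / k!
lambda*t = 24
= 24^1 * exp(-24) / 1!
= 24 * 3.7751e-11 / 1
= 9.0603e-10

9.0603e-10


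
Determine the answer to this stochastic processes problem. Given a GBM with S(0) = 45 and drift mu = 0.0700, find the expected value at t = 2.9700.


E[S(t)] = S(0) * exp(mu * t)
= 45 * exp(0.0700 * 2.9700)
= 45 * 1.2311
= 55.3991

55.3991


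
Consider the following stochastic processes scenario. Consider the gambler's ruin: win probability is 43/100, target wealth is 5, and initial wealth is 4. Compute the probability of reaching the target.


Gambler's ruin formula:
r = q/p = 0.5700/0.4300 = 1.3256
P(win) = (1 - r^i)/(1 - r^N)
= (1 - 1.3256^4)/(1 - 1.3256^5)
= 0.6750

0.6750


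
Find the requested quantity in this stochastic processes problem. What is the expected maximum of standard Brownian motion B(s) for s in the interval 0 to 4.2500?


E(max B(s)) = sqrt(2t/pi)
= sqrt(2*4.2500/pi)
= sqrt(2.7056)
= 1.6449

1.6449


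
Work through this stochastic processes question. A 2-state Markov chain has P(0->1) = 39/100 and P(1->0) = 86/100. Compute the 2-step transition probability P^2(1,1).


Computing P^2 by matrix multiplication.
P = [[0.6100, 0.3900], [0.8600, 0.1400]]
After raising P to the power 2:
P^2(1,1) = 0.3550

0.3550


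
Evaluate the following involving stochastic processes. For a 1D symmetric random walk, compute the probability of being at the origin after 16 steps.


P(S(16) = 0) = C(16,8) / 4^8
= 12870 / 65536
= 0.1964

0.1964


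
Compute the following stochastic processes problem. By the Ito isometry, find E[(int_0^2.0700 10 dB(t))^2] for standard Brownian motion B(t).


By Ito isometry: E[(int f dB)^2] = int f^2 dt
= 10^2 * 2.0700
= 100 * 2.0700 = 207.0000

207.0000


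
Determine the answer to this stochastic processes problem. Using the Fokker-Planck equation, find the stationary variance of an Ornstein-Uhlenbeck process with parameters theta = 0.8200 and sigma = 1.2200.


Stationary variance = sigma^2 / (2*theta)
= 1.2200^2 / (2*0.8200)
= 1.4884 / 1.6400
= 0.9076

0.9076


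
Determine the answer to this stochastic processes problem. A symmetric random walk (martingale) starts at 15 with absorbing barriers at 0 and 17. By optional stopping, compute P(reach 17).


By optional stopping theorem: E(M at tau) = M(0) = 15
P(hit 17)*17 + P(hit 0)*0 = 15
P(hit 17) = (15 - 0)/(17 - 0) = 15/17 = 0.8824

0.8824


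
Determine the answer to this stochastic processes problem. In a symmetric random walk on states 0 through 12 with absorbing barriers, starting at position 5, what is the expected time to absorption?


For symmetric RW on 0,...,N with absorbing barriers, E(i) = i*(N-i)
E(5) = 5 * 7 = 35

35


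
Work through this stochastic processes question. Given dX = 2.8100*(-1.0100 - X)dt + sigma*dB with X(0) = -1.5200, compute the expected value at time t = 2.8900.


E[X(t)] = mu + (X(0) - mu)*exp(-theta*t)
= -1.0100 + (-1.5200 - -1.0100)*exp(-2.8100*2.8900)
= -1.0100 + -0.5100 * 2.9726e-04
= -1.0102

-1.0102


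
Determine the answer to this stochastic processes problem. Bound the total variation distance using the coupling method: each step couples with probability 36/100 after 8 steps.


TV distance bound <= (1-delta)^n
= (1 - 0.3600)^8
= 0.6400^8
= 0.0281

0.0281


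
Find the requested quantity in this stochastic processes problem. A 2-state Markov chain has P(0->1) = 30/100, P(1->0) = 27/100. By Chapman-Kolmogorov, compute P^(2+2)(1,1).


P^4 = P^2 * P^2
Computing via matrix multiplication of the transition matrix.
Entry (1,1) of P^4 = 0.5425

0.5425


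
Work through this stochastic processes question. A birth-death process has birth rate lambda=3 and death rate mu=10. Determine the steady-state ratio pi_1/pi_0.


For birth-death process, pi_n/pi_0 = (lambda/mu)^n
= (3/10)^1
= 0.3000

0.3000


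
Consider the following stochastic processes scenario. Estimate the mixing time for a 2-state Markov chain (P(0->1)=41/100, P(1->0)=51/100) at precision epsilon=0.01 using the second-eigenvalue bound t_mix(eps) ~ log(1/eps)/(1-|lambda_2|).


lambda_2 = |1 - p01 - p10| = |1 - 0.4100 - 0.5100| = 0.0800
t_mix ~ log(1/eps)/(1 - |lambda_2|)
= log(100)/(1 - 0.0800) = 4.6052/0.9200
= 5.0056

5.0056


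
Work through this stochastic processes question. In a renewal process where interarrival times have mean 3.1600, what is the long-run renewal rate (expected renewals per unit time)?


Long-run renewal rate = 1/E(X)
= 1/3.1600
= 0.3165

0.3165


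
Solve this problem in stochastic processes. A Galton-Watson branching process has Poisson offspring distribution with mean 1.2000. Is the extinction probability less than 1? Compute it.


Since mu = 1.2000 > 1, extinction prob q < 1.
Solve s = exp(mu*(s-1)) iteratively.
q = 0.6863

0.6863


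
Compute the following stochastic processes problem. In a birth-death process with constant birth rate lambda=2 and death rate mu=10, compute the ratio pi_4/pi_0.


For birth-death process, pi_n/pi_0 = (lambda/mu)^n
= (2/10)^4
= 0.0016

0.0016


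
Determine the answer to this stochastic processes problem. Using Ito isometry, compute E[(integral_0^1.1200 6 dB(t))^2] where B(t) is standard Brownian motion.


By Ito isometry: E[(int f dB)^2] = int f^2 dt
= 6^2 * 1.1200
= 36 * 1.1200 = 40.3200

40.3200


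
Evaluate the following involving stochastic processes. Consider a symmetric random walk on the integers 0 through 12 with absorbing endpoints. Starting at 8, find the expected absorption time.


For symmetric RW on 0,...,N with absorbing barriers, E(i) = i*(N-i)
E(8) = 8 * 4 = 32

32


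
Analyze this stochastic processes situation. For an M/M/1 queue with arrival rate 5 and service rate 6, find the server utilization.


rho = lambda/mu
= 5/6
= 0.8333

0.8333


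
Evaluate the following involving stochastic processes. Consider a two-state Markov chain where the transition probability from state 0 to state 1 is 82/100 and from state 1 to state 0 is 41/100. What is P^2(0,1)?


Computing P^2 by matrix multiplication.
P = [[0.1800, 0.8200], [0.4100, 0.5900]]
After raising P to the power 2:
P^2(0,1) = 0.6314

0.6314


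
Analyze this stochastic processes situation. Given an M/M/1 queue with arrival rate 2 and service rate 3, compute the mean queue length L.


rho = 2/3 = 0.6667
L = rho/(1-rho)
= 0.6667/0.3333
= 2.0000

2.0000


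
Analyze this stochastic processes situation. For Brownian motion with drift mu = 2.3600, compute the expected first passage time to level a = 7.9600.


Expected first passage time = a/mu
= 7.9600/2.3600
= 3.3729

3.3729


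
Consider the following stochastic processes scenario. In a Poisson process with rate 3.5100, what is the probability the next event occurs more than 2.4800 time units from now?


P(X > t) = exp(-lambda * t)
= exp(-3.5100 * 2.4800)
= exp(-8.7048) = 1.6579e-04

1.6579e-04


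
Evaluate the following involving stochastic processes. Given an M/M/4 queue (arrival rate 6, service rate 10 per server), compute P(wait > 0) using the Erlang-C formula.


a = lambda/mu = 0.6000
rho = a/c = 0.1500
Erlang-C formula applied:
C(c,a) = 0.0035

0.0035


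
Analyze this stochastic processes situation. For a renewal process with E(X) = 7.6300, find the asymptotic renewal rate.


Long-run renewal rate = 1/E(X)
= 1/7.6300
= 0.1311

0.1311


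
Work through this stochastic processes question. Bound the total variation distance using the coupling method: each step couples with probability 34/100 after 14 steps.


TV distance bound <= (1-delta)^n
= (1 - 0.3400)^14
= 0.6600^14
= 0.0030

0.0030


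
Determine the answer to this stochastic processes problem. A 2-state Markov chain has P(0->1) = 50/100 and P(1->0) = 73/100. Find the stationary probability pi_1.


Stationary distribution: pi_0 = p10/(p01+p10), pi_1 = p01/(p01+p10)
p01 = 0.5000, p10 = 0.7300
pi_1 = 0.4065

0.4065


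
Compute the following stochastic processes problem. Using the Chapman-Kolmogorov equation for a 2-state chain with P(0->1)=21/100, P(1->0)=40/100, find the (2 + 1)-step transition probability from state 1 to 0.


P^3 = P^2 * P^1
Computing via matrix multiplication of the transition matrix.
Entry (1,0) of P^3 = 0.6168

0.6168


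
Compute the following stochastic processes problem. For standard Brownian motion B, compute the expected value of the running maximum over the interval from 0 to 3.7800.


E(max B(s)) = sqrt(2t/pi)
= sqrt(2*3.7800/pi)
= sqrt(2.4064)
= 1.5513

1.5513


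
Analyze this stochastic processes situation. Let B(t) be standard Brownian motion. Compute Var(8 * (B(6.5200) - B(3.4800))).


Var(alpha*(B(t)-B(s))) = alpha^2 * (t-s)
= 8^2 * (6.5200 - 3.4800)
= 64 * 3.0400
= 194.5600

194.5600


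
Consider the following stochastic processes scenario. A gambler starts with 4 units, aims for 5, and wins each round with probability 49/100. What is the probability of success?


Gambler's ruin formula:
r = q/p = 0.5100/0.4900 = 1.0408
P(win) = (1 - r^i)/(1 - r^N)
= (1 - 1.0408^4)/(1 - 1.0408^5)
= 0.7837

0.7837


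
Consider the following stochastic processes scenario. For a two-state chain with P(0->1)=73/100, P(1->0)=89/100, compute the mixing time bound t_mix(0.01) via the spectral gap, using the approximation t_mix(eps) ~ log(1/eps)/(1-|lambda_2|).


lambda_2 = |1 - p01 - p10| = |1 - 0.7300 - 0.8900| = 0.6200
t_mix ~ log(1/eps)/(1 - |lambda_2|)
= log(100)/(1 - 0.6200) = 4.6052/0.3800
= 12.1189

12.1189


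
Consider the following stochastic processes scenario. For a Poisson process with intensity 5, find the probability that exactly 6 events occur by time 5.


P(N(t)=k) = (lambda*t)^k * exp(-lambda*t) / k!
lambda*t = 25
= 25^6 * exp(-25) / 6!
= 244140625 * 1.3888e-11 / 720
= 4.7092e-06

4.7092e-06


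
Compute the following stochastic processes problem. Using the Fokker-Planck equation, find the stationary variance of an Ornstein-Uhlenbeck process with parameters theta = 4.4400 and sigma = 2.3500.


Stationary variance = sigma^2 / (2*theta)
= 2.3500^2 / (2*4.4400)
= 5.5225 / 8.8800
= 0.6219

0.6219


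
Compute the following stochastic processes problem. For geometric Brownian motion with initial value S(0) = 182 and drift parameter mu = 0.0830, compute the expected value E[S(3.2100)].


E[S(t)] = S(0) * exp(mu * t)
= 182 * exp(0.0830 * 3.2100)
= 182 * 1.3053
= 237.5639

237.5639


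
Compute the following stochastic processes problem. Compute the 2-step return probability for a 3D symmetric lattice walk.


P(return in 2 steps) = P(reverse first step) = 1/(2d)
= 1/6
= 0.1667

0.1667


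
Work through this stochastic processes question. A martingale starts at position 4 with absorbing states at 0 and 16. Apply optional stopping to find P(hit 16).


By optional stopping theorem: E(M at tau) = M(0) = 4
P(hit 16)*16 + P(hit 0)*0 = 4
P(hit 16) = (4 - 0)/(16 - 0) = 1/4 = 0.2500

0.2500


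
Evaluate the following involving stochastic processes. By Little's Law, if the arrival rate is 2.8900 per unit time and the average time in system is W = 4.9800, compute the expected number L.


Little's Law: L = lambda * W
= 2.8900 * 4.9800
= 14.3922

14.3922


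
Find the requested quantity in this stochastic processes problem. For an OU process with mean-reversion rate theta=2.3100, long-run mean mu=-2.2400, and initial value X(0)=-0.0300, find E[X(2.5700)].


E[X(t)] = mu + (X(0) - mu)*exp(-theta*t)
= -2.2400 + (-0.0300 - -2.2400)*exp(-2.3100*2.5700)
= -2.2400 + 2.2100 * 0.0026
= -2.2342

-2.2342


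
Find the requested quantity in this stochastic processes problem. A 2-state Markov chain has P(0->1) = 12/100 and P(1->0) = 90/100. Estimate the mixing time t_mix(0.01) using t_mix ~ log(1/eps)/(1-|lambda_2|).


lambda_2 = |1 - p01 - p10| = |1 - 0.1200 - 0.9000| = 0.0200
t_mix ~ log(1/eps)/(1 - |lambda_2|)
= log(100)/(1 - 0.0200) = 4.6052/0.9800
= 4.6992

4.6992


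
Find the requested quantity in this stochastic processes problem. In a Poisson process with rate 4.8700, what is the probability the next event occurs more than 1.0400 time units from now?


P(X > t) = exp(-lambda * t)
= exp(-4.8700 * 1.0400)
= exp(-5.0648) = 0.0063

0.0063


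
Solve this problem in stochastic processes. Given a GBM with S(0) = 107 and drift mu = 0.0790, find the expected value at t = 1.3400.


E[S(t)] = S(0) * exp(mu * t)
= 107 * exp(0.0790 * 1.3400)
= 107 * 1.1117
= 118.9483

118.9483


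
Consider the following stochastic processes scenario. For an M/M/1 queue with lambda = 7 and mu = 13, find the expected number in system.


rho = 7/13 = 0.5385
L = rho/(1-rho)
= 0.5385/0.4615
= 1.1667

1.1667


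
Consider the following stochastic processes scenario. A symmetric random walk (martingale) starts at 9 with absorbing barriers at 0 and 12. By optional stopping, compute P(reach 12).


By optional stopping theorem: E(M at tau) = M(0) = 9
P(hit 12)*12 + P(hit 0)*0 = 9
P(hit 12) = (9 - 0)/(12 - 0) = 3/4 = 0.7500

0.7500


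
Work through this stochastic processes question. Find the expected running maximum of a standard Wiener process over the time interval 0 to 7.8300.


E(max B(s)) = sqrt(2t/pi)
= sqrt(2*7.8300/pi)
= sqrt(4.9847)
= 2.2327

2.2327


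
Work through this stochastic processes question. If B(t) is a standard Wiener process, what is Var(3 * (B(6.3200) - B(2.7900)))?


Var(alpha*(B(t)-B(s))) = alpha^2 * (t-s)
= 3^2 * (6.3200 - 2.7900)
= 9 * 3.5300
= 31.7700

31.7700


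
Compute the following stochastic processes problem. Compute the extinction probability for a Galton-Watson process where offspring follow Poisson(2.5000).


Since mu = 2.5000 > 1, extinction prob q < 1.
Solve s = exp(mu*(s-1)) iteratively.
q = 0.1074

0.1074


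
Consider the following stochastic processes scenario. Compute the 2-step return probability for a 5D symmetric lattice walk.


P(return in 2 steps) = P(reverse first step) = 1/(2d)
= 1/10
= 0.1000

0.1000


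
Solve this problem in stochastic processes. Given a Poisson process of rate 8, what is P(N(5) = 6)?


P(N(t)=k) = (lambda*t)^k * exp(-lambda*t) / k!
lambda*t = 40
= 40^6 * exp(-40) / 6!
= 4096000000 * 4.2484e-18 / 720
= 2.4168e-11

2.4168e-11


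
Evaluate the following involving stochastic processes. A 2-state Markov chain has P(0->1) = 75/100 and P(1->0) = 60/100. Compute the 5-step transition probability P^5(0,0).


Computing P^5 by matrix multiplication.
P = [[0.2500, 0.7500], [0.6000, 0.4000]]
After raising P to the power 5:
P^5(0,0) = 0.4415

0.4415
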